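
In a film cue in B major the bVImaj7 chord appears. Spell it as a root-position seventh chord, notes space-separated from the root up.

The root of bVImaj7 is the lowered 6th degree: G# becomes G. Stacking thirds in B minor on G gives G–B–D–F#.

G B D F#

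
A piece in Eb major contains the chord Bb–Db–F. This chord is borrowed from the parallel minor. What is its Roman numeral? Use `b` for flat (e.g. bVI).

The root Bb is the diatonic 5th degree of Eb major; the borrowing shows in the chord quality. Bb–Db–F is a minor chord — the form found in Eb minor, not the diatonic V (Bb). Borrowed into Eb major it is written v.

v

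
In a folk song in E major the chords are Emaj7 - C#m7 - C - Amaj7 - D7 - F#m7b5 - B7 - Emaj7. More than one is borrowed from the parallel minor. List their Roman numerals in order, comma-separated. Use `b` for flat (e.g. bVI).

bVI, bVII7, iiø7

E major has the diatonic set E, F#m, G#m, A, B, C#m, D#dim. Emaj7, C#m7, Amaj7 and B7 all belong to that set. C (C–E–G) is not: scale degree 6 in E major carries C#m (vi). In E minor the chord on that degree is C, so here it functions as bVI, borrowed from the parallel minor. But D7 (D–F#–A–C) is foreign: the diatonic vii° on degree 7 is D#dim, whereas D7 comes from E minor. It is labeled bVII7. F#m7b5 (F#–A–C–E) doesn't fit — on degree 2 E major would have F#m (ii). F#m7b5 is the degree-2 chord of E minor, so it is the borrowed iiø7.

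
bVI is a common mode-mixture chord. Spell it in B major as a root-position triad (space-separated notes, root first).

Scale degree 6 in B major is G#. bVI uses the lowered form, G, taken from B minor. Stacking thirds in B minor on G gives G–B–D.

G B D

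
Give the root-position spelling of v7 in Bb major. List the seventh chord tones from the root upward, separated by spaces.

v7 is built on scale degree 5, which is F in both Bb major and its parallel. Building the minor-seventh chord from the parallel minor on F: F–Ab–C–Eb.

F Ab C Eb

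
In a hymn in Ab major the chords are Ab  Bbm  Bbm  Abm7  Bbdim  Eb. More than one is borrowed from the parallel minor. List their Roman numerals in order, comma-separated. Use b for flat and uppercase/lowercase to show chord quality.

i7, ii°

The diatonic triads in Ab major are Ab, Bbm, Cm, Db, Eb, Fm, Gdim. Ab, Bbm and Eb all belong to that set. Abm7 (Ab–Cb–Eb–Gb) is not: scale degree 1 in Ab major carries Ab (I). In Ab minor the chord on that degree is Abm7, so here it functions as i7, borrowed from the parallel minor. Bbdim (Bb–Db–Fb) doesn't fit — on degree 2 Ab major would have Bbm (ii). Bbdim is the degree-2 chord of Ab minor, so it is the borrowed ii°.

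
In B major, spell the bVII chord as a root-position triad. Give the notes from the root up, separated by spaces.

bVII is built on the lowered scale degree 7. In B major degree 7 is A#; lowered it becomes A. Building the major chord from the parallel minor on A: A–C#–E.

A C# E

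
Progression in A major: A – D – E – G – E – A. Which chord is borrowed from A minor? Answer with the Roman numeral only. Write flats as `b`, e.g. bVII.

bVII

The diatonic triads in A major are A, Bm, C#m, D, E, F#m, G#dim. A, D and E all belong to that set. But G (G–B–D) is foreign: the diatonic vii° on degree 7 is G#dim, whereas G comes from A minor. It is labeled bVII.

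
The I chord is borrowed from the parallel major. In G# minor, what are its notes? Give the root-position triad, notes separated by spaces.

I is built on scale degree 1, which is G# in both G# minor and its parallel. Building the major chord from the parallel major on G#: G#–B#–D#.

G# B# D#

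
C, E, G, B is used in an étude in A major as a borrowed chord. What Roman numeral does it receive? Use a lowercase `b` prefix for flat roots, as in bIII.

C is the lowered form of scale degree 3 in A major (the diatonic degree 3 is C#). Diatonically A major has C#m (iii) on that degree; C–E–G–B is instead the major-seventh chord native to A minor, so it takes the label bIIImaj7.

bIIImaj7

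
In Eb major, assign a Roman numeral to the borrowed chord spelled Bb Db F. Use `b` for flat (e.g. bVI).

v

Bb is scale degree 5 in Eb major. The diatonic chord on degree 5 would be Bb (V), but Bb–Db–F is the minor chord from Eb minor. As a borrowed chord it is labeled v.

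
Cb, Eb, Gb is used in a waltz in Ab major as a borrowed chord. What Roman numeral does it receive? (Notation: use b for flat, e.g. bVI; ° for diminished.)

bIII

The root Cb is the lowered 3rd scale degree — diatonically Ab major has C there. Cb–Eb–Gb is a major chord — the form found in Ab minor, not the diatonic iii (Cm). Borrowed into Ab major it is written bIII.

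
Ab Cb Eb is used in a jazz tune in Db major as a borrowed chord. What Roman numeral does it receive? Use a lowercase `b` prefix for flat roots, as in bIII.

v

The root Ab is the diatonic 5th degree of Db major; the borrowing shows in the chord quality. Ab–Cb–Eb is a minor chord — the form found in Db minor, not the diatonic V (Ab). Borrowed into Db major it is written v.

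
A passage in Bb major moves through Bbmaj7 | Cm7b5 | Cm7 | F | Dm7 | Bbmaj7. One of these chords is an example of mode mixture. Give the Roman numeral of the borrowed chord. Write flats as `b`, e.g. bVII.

iiø7

Bb major has the diatonic set Bb, Cm, Dm, Eb, F, Gm, Adim. Bbmaj7, Cm7, F and Dm7 are all diatonic. Cm7b5 (C–Eb–Gb–Bb) doesn't fit — on degree 2 Bb major would have Cm (ii). Cm7b5 is the degree-2 chord of Bb minor, so it is the borrowed iiø7.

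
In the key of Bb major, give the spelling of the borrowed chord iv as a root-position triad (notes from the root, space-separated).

iv is built on scale degree 4, which is Eb in both Bb major and its parallel. In Bb minor the chord on Eb is Eb–Gb–Bb.

Eb Gb Bb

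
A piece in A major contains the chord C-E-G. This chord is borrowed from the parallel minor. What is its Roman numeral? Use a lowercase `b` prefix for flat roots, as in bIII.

bIII

C is the lowered form of scale degree 3 in A major (the diatonic degree 3 is C#). C–E–G is a major chord — the form found in A minor, not the diatonic iii (C#m). Borrowed into A major it is written bIII.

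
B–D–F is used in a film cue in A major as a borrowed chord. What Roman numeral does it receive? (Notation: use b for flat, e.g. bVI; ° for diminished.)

The root B is the diatonic 2nd degree of A major; the borrowing shows in the chord quality. Diatonically A major has Bm (ii) on that degree; B–D–F is instead the diminished chord native to A minor, so it takes the label ii°.

ii°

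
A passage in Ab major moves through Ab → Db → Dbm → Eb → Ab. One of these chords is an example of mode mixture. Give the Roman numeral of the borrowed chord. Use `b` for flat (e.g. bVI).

Ab major has the diatonic set Ab, Bbm, Cm, Db, Eb, Fm, Gdim. Ab, Db and Eb all belong to that set. But Dbm (Db–Fb–Ab) is foreign: the diatonic IV on degree 4 is Db, whereas Dbm comes from Ab minor. It is labeled iv.

iv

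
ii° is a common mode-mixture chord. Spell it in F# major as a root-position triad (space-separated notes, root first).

The root, G#, is scale degree 2 — the same note in F# major and F# minor; only the chord quality changes. Building the diminished chord from the parallel minor on G#: G#–B–D.

G# B D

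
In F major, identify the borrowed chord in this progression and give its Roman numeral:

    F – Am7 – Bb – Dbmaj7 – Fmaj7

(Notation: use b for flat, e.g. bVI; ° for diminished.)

F major has the diatonic set F, Gm, Am, Bb, C, Dm, Edim. F, Am7, Bb and Fmaj7 all belong to that set. Dbmaj7 (Db–F–Ab–C) is not: scale degree 6 in F major carries Dm (vi). In F minor the chord on that degree is Dbmaj7, so here it functions as bVImaj7, borrowed from the parallel minor.

bVImaj7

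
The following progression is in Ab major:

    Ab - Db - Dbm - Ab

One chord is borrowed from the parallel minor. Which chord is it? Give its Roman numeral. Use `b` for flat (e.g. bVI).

The diatonic triads in Ab major are Ab, Bbm, Cm, Db, Eb, Fm, Gdim. Of the given chords, Ab and Db are diatonic. Dbm (Db–Fb–Ab) is not: scale degree 4 in Ab major carries Db (IV). In Ab minor the chord on that degree is Dbm, so here it functions as iv, borrowed from the parallel minor.

iv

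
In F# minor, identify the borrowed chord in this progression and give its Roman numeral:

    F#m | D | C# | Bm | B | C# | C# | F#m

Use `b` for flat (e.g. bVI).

In F# minor (with V from harmonic minor) the diatonic chords are F#m, G#dim, A, Bm, C#, D, E. Of the given chords, F#m, D, C# and Bm are diatonic. B (B–D#–F#) is not: scale degree 4 in F# minor carries Bm (iv). In F# major the chord on that degree is B, so here it functions as IV, borrowed from the parallel major.

IV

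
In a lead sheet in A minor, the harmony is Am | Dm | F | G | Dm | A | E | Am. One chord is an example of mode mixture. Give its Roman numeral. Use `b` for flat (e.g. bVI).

I

A minor has the diatonic set Am, Bdim, C, Dm, E, F, G (with V from harmonic minor). Am, Dm, F, G and E are all diatonic. A (A–C#–E) is not: scale degree 1 in A minor carries Am (i). In A major the chord on that degree is A, so here it functions as I, borrowed from the parallel major.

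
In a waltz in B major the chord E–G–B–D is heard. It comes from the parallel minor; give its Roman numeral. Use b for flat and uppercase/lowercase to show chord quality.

E is scale degree 4 in B major. The diatonic chord on degree 4 would be E (IV), but E–G–B–D is the minor-seventh chord from B minor. As a borrowed chord it is labeled iv7.

iv7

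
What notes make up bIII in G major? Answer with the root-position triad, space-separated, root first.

bIII is built on the lowered scale degree 3. In G major degree 3 is B; lowered it becomes Bb. In G minor the chord on Bb is Bb–D–F.

Bb D F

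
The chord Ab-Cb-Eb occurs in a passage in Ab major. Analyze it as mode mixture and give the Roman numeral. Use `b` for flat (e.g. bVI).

The root Ab is the diatonic 1st degree of Ab major; the borrowing shows in the chord quality. Ab–Cb–Eb is a minor chord — the form found in Ab minor, not the diatonic I (Ab). Borrowed into Ab major it is written i.

i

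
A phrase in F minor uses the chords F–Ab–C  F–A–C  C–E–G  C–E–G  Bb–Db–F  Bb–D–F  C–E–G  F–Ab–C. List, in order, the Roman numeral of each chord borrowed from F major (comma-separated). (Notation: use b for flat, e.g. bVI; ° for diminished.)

I, IV

F minor has the diatonic set Fm, Gdim, Ab, Bbm, C, Db, Eb (with V from harmonic minor). F–Ab–C = Fm, C–E–G = C and Bb–Db–F = Bbm are all diatonic. But F–A–C is foreign: the diatonic i on degree 1 is Fm, whereas F comes from F major. It is labeled I. But Bb–D–F is foreign: the diatonic iv on degree 4 is Bbm, whereas Bb comes from F major. It is labeled IV.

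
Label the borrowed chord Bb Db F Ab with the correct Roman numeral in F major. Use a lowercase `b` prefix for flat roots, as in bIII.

iv7

The root Bb is the diatonic 4th degree of F major; the borrowing shows in the chord quality. The diatonic chord on degree 4 would be Bb (IV), but Bb–Db–F–Ab is the minor-seventh chord from F minor. As a borrowed chord it is labeled iv7.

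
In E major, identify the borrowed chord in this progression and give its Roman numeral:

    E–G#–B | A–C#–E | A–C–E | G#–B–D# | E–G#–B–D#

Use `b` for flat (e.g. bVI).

E major has the diatonic set E, F#m, G#m, A, B, C#m, D#dim. E–G#–B = E, A–C#–E = A, G#–B–D# = G#m and E–G#–B–D# = Emaj7 are all diatonic. A–C–E doesn't fit — on degree 4 E major would have A (IV). Am is the degree-4 chord of E minor, so it is the borrowed iv.

iv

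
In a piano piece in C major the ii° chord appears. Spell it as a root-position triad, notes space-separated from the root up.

The root, D, is scale degree 2 — the same note in C major and C minor; only the chord quality changes. Stacking thirds in C minor on D gives D–F–Ab.

D F Ab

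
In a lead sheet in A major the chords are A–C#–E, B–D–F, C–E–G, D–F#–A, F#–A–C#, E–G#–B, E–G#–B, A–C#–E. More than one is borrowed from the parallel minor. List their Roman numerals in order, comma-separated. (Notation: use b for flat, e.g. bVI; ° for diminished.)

ii°, bIII

A major has the diatonic set A, Bm, C#m, D, E, F#m, G#dim. A–C#–E = A, D–F#–A = D, F#–A–C# = F#m and E–G#–B = E are all diatonic. But B–D–F is foreign: the diatonic ii on degree 2 is Bm, whereas Bdim comes from A minor. It is labeled ii°. C–E–G doesn't fit — on degree 3 A major would have C#m (iii). C is the degree-3 chord of A minor, so it is the borrowed bIII.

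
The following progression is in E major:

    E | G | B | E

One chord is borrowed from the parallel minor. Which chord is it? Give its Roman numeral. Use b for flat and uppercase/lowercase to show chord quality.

The diatonic triads in E major are E, F#m, G#m, A, B, C#m, D#dim. Of the given chords, E and B are diatonic. But G (G–B–D) is foreign: the diatonic iii on degree 3 is G#m, whereas G comes from E minor. It is labeled bIII.

bIII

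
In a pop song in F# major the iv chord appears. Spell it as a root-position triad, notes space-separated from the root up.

iv is built on scale degree 4, which is B in both F# major and its parallel. In F# minor the chord on B is B–D–F#.

B D F#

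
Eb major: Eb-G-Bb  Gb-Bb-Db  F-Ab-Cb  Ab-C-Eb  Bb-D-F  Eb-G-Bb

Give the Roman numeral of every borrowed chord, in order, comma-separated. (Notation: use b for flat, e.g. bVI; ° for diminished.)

bIII, ii°

Eb major has the diatonic set Eb, Fm, Gm, Ab, Bb, Cm, Ddim. Of the given chords, Eb–G–Bb = Eb, Ab–C–Eb = Ab and Bb–D–F = Bb are diatonic. But Gb–Bb–Db is foreign: the diatonic iii on degree 3 is Gm, whereas Gb comes from Eb minor. It is labeled bIII. F–Ab–Cb doesn't fit — on degree 2 Eb major would have Fm (ii). Fdim is the degree-2 chord of Eb minor, so it is the borrowed ii°.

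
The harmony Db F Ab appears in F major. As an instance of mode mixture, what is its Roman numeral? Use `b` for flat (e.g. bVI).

Db is the lowered form of scale degree 6 in F major (the diatonic degree 6 is D). Diatonically F major has Dm (vi) on that degree; Db–F–Ab is instead the major chord native to F minor, so it takes the label bVI.

bVI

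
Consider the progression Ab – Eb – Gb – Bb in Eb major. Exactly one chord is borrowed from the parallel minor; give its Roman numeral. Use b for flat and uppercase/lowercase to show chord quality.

bIII

The diatonic triads in Eb major are Eb, Fm, Gm, Ab, Bb, Cm, Ddim. Of the given chords, Ab, Eb and Bb are diatonic. Gb (Gb–Bb–Db) doesn't fit — on degree 3 Eb major would have Gm (iii). Gb is the degree-3 chord of Eb minor, so it is the borrowed bIII.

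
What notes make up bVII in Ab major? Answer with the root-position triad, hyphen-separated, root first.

Scale degree 7 in Ab major is G. bVII uses the lowered form, Gb, taken from Ab minor. Stacking thirds in Ab minor on Gb gives Gb–Bb–Db.

Gb-Bb-Db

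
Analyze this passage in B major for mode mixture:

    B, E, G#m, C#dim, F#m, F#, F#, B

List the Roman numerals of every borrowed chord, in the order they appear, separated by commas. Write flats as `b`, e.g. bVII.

B major has the diatonic set B, C#m, D#m, E, F#, G#m, A#dim. B, E, G#m and F# all belong to that set. C#dim (C#–E–G) doesn't fit — on degree 2 B major would have C#m (ii). C#dim is the degree-2 chord of B minor, so it is the borrowed ii°. But F#m (F#–A–C#) is foreign: the diatonic V on degree 5 is F#, whereas F#m comes from B minor. It is labeled v.

ii°, v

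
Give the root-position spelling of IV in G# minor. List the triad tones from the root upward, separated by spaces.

The root, C#, is scale degree 4 — the same note in G# minor and G# major; only the chord quality changes. In G# major the chord on C# is C#–E#–G#.

C# E# G#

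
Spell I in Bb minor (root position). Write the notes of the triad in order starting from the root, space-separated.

I is built on scale degree 1, which is Bb in both Bb minor and its parallel. Stacking thirds in Bb major on Bb gives Bb–D–F.

Bb D F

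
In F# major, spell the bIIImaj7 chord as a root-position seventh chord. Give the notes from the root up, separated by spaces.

bIIImaj7 is built on the lowered scale degree 3. In F# major degree 3 is A#; lowered it becomes A. Stacking thirds in F# minor on A gives A–C#–E–G#.

A C# E G#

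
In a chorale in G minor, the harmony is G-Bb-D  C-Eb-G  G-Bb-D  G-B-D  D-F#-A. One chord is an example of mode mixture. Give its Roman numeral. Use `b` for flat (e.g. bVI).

In G minor (with V from harmonic minor) the diatonic chords are Gm, Adim, Bb, Cm, D, Eb, F. Of the given chords, G–Bb–D = Gm, C–Eb–G = Cm and D–F#–A = D are diatonic. G–B–D doesn't fit — on degree 1 G minor would have Gm (i). G is the degree-1 chord of G major, so it is the borrowed I.

I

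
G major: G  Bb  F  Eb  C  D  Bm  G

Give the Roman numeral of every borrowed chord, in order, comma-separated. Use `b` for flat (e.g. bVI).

bIII, bVII, bVI

The diatonic triads in G major are G, Am, Bm, C, D, Em, F#dim. Of the given chords, G, C, D and Bm are diatonic. Bb (Bb–D–F) is not: scale degree 3 in G major carries Bm (iii). In G minor the chord on that degree is Bb, so here it functions as bIII, borrowed from the parallel minor. But F (F–A–C) is foreign: the diatonic vii° on degree 7 is F#dim, whereas F comes from G minor. It is labeled bVII. Eb (Eb–G–Bb) doesn't fit — on degree 6 G major would have Em (vi). Eb is the degree-6 chord of G minor, so it is the borrowed bVI.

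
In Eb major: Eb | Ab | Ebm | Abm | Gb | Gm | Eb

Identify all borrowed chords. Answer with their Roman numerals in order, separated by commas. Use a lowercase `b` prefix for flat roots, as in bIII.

Eb major has the diatonic set Eb, Fm, Gm, Ab, Bb, Cm, Ddim. Eb, Ab and Gm are all diatonic. Ebm (Eb–Gb–Bb) is not: scale degree 1 in Eb major carries Eb (I). In Eb minor the chord on that degree is Ebm, so here it functions as i, borrowed from the parallel minor. Abm (Ab–Cb–Eb) is not: scale degree 4 in Eb major carries Ab (IV). In Eb minor the chord on that degree is Abm, so here it functions as iv, borrowed from the parallel minor. But Gb (Gb–Bb–Db) is foreign: the diatonic iii on degree 3 is Gm, whereas Gb comes from Eb minor. It is labeled bIII.

i, iv, bIII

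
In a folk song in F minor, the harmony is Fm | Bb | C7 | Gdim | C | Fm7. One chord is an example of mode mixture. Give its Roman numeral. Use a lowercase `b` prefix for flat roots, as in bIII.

In F minor (with V from harmonic minor) the diatonic chords are Fm, Gdim, Ab, Bbm, C, Db, Eb. Of the given chords, Fm, C7, Gdim, C and Fm7 are diatonic. Bb (Bb–D–F) doesn't fit — on degree 4 F minor would have Bbm (iv). Bb is the degree-4 chord of F major, so it is the borrowed IV.

IV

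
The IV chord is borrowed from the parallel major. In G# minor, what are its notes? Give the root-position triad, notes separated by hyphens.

The root, C#, is scale degree 4 — the same note in G# minor and G# major; only the chord quality changes. Building the major chord from the parallel major on C#: C#–E#–G#.

C#-E#-G#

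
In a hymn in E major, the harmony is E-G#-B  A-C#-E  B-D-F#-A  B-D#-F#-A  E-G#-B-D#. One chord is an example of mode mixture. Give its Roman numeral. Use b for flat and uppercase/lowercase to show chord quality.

v7

E major has the diatonic set E, F#m, G#m, A, B, C#m, D#dim. Of the given chords, E–G#–B = E, A–C#–E = A, B–D#–F#–A = B7 and E–G#–B–D# = Emaj7 are diatonic. B–D–F#–A doesn't fit — on degree 5 E major would have B (V). Bm7 is the degree-5 chord of E minor, so it is the borrowed v7.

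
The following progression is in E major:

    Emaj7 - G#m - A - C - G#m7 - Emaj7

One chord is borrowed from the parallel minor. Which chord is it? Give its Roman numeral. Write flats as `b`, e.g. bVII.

The diatonic triads in E major are E, F#m, G#m, A, B, C#m, D#dim. Of the given chords, Emaj7, G#m, A and G#m7 are diatonic. But C (C–E–G) is foreign: the diatonic vi on degree 6 is C#m, whereas C comes from E minor. It is labeled bVI.

bVI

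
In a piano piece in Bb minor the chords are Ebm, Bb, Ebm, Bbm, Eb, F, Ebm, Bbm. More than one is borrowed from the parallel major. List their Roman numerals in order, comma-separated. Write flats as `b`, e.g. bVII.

I, IV

In Bb minor (with V from harmonic minor) the diatonic chords are Bbm, Cdim, Db, Ebm, F, Gb, Ab. Of the given chords, Ebm, Bbm and F are diatonic. Bb (Bb–D–F) is not: scale degree 1 in Bb minor carries Bbm (i). In Bb major the chord on that degree is Bb, so here it functions as I, borrowed from the parallel major. Eb (Eb–G–Bb) doesn't fit — on degree 4 Bb minor would have Ebm (iv). Eb is the degree-4 chord of Bb major, so it is the borrowed IV.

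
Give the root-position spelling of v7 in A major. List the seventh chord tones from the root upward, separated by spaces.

E G B D

The root, E, is scale degree 5 — the same note in A major and A minor; only the chord quality changes. Building the minor-seventh chord from the parallel minor on E: E–G–B–D.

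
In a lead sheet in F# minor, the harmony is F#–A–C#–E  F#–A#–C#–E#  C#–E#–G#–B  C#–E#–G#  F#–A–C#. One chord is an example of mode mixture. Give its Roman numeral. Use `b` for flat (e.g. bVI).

F# minor has the diatonic set F#m, G#dim, A, Bm, C#, D, E (with V from harmonic minor). F#–A–C#–E = F#m7, C#–E#–G#–B = C#7, C#–E#–G# = C# and F#–A–C# = F#m all belong to that set. But F#–A#–C#–E# is foreign: the diatonic i on degree 1 is F#m, whereas F#maj7 comes from F# major. It is labeled Imaj7.

Imaj7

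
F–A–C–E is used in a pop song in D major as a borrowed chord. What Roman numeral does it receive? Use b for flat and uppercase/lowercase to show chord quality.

In D major scale degree 3 is F#; F is its lowered form, from D minor. The diatonic chord on degree 3 would be F#m (iii), but F–A–C–E is the major-seventh chord from D minor. As a borrowed chord it is labeled bIIImaj7.

bIIImaj7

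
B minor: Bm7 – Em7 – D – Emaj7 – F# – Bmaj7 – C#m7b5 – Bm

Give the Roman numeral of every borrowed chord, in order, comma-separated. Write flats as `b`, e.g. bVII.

The diatonic triads in B minor (with V from harmonic minor) are Bm, C#dim, D, Em, F#, G, A. Bm7, Em7, D, F#, C#m7b5 and Bm are all diatonic. Emaj7 (E–G#–B–D#) is not: scale degree 4 in B minor carries Em (iv). In B major the chord on that degree is Emaj7, so here it functions as IVmaj7, borrowed from the parallel major. But Bmaj7 (B–D#–F#–A#) is foreign: the diatonic i on degree 1 is Bm, whereas Bmaj7 comes from B major. It is labeled Imaj7.

IVmaj7, Imaj7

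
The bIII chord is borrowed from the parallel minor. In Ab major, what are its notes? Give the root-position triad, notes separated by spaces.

Cb Eb Gb

bIII is built on the lowered scale degree 3. In Ab major degree 3 is C; lowered it becomes Cb. In Ab minor the chord on Cb is Cb–Eb–Gb.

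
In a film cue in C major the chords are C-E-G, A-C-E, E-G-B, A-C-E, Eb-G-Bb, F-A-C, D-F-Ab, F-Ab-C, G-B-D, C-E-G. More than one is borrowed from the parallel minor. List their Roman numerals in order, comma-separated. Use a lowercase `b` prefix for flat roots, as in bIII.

bIII, ii°, iv

In C major the diatonic chords are C, Dm, Em, F, G, Am, Bdim. Of the given chords, C–E–G = C, A–C–E = Am, E–G–B = Em, F–A–C = F and G–B–D = G are diatonic. But Eb–G–Bb is foreign: the diatonic iii on degree 3 is Em, whereas Eb comes from C minor. It is labeled bIII. D–F–Ab is not: scale degree 2 in C major carries Dm (ii). In C minor the chord on that degree is Ddim, so here it functions as ii°, borrowed from the parallel minor. F–Ab–C doesn't fit — on degree 4 C major would have F (IV). Fm is the degree-4 chord of C minor, so it is the borrowed iv.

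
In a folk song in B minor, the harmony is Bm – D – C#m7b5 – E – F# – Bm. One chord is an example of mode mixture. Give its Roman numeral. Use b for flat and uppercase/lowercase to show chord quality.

In B minor (with V from harmonic minor) the diatonic chords are Bm, C#dim, D, Em, F#, G, A. Bm, D, C#m7b5 and F# all belong to that set. E (E–G#–B) is not: scale degree 4 in B minor carries Em (iv). In B major the chord on that degree is E, so here it functions as IV, borrowed from the parallel major.

IV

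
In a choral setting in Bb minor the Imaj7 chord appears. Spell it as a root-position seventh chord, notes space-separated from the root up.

Bb D F A

Imaj7 is built on scale degree 1, which is Bb in both Bb minor and its parallel. Stacking thirds in Bb major on Bb gives Bb–D–F–A.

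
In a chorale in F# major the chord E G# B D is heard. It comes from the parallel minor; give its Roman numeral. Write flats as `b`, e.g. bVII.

The root E is the lowered 7th scale degree — diatonically F# major has E# there. The diatonic chord on degree 7 would be E#dim (vii°), but E–G#–B–D is the dominant-seventh chord from F# minor. As a borrowed chord it is labeled bVII7.

bVII7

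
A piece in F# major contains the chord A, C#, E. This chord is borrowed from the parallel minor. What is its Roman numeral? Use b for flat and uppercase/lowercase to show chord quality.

bIII

A is the lowered form of scale degree 3 in F# major (the diatonic degree 3 is A#). Diatonically F# major has A#m (iii) on that degree; A–C#–E is instead the major chord native to F# minor, so it takes the label bIII.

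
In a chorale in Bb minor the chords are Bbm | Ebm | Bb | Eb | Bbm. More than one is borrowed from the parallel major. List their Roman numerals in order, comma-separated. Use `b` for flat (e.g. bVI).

I, IV

Bb minor has the diatonic set Bbm, Cdim, Db, Ebm, F, Gb, Ab (with V from harmonic minor). Of the given chords, Bbm and Ebm are diatonic. Bb (Bb–D–F) doesn't fit — on degree 1 Bb minor would have Bbm (i). Bb is the degree-1 chord of Bb major, so it is the borrowed I. Eb (Eb–G–Bb) doesn't fit — on degree 4 Bb minor would have Ebm (iv). Eb is the degree-4 chord of Bb major, so it is the borrowed IV.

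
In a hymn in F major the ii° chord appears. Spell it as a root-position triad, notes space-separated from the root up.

G Bb Db

The root, G, is scale degree 2 — the same note in F major and F minor; only the chord quality changes. Stacking thirds in F minor on G gives G–Bb–Db.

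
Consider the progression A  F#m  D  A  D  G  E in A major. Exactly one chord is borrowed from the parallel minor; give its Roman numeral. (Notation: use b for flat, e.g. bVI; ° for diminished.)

A major has the diatonic set A, Bm, C#m, D, E, F#m, G#dim. Of the given chords, A, F#m, D and E are diatonic. G (G–B–D) is not: scale degree 7 in A major carries G#dim (vii°). In A minor the chord on that degree is G, so here it functions as bVII, borrowed from the parallel minor.

bVII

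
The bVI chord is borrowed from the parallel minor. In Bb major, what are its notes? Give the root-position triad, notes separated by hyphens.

Gb-Bb-Db

The root of bVI is the lowered 6th degree: G becomes Gb. Stacking thirds in Bb minor on Gb gives Gb–Bb–Db.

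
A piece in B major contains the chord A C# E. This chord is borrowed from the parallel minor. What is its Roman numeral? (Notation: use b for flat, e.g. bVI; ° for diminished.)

bVII

A is the lowered form of scale degree 7 in B major (the diatonic degree 7 is A#). Diatonically B major has A#dim (vii°) on that degree; A–C#–E is instead the major chord native to B minor, so it takes the label bVII.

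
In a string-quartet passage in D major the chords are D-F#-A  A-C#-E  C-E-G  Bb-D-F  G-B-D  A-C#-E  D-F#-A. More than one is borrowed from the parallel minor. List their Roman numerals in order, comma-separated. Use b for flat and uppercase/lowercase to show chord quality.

bVII, bVI

D major has the diatonic set D, Em, F#m, G, A, Bm, C#dim. Of the given chords, D–F#–A = D, A–C#–E = A and G–B–D = G are diatonic. C–E–G doesn't fit — on degree 7 D major would have C#dim (vii°). C is the degree-7 chord of D minor, so it is the borrowed bVII. Bb–D–F is not: scale degree 6 in D major carries Bm (vi). In D minor the chord on that degree is Bb, so here it functions as bVI, borrowed from the parallel minor.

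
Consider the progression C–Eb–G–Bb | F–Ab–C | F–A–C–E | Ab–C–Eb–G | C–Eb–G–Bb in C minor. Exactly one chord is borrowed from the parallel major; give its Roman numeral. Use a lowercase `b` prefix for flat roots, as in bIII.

IVmaj7

C minor has the diatonic set Cm, Ddim, Eb, Fm, G, Ab, Bb (with V from harmonic minor). C–Eb–G–Bb = Cm7, F–Ab–C = Fm and Ab–C–Eb–G = Abmaj7 are all diatonic. But F–A–C–E is foreign: the diatonic iv on degree 4 is Fm, whereas Fmaj7 comes from C major. It is labeled IVmaj7.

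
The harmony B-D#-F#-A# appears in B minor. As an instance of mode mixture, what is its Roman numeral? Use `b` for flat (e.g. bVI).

The root B is the diatonic 1st degree of B minor; the borrowing shows in the chord quality. The diatonic chord on degree 1 would be Bm (i), but B–D#–F#–A# is the major-seventh chord from B major. As a borrowed chord it is labeled Imaj7.

Imaj7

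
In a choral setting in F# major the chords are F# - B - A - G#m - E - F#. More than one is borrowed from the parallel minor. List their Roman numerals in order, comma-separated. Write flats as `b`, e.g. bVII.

The diatonic triads in F# major are F#, G#m, A#m, B, C#, D#m, E#dim. F#, B and G#m all belong to that set. A (A–C#–E) is not: scale degree 3 in F# major carries A#m (iii). In F# minor the chord on that degree is A, so here it functions as bIII, borrowed from the parallel minor. E (E–G#–B) is not: scale degree 7 in F# major carries E#dim (vii°). In F# minor the chord on that degree is E, so here it functions as bVII, borrowed from the parallel minor.

bIII, bVII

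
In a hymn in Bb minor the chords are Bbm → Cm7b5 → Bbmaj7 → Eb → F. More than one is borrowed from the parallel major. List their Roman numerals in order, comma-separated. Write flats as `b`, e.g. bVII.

Imaj7, IV

In Bb minor (with V from harmonic minor) the diatonic chords are Bbm, Cdim, Db, Ebm, F, Gb, Ab. Bbm, Cm7b5 and F are all diatonic. Bbmaj7 (Bb–D–F–A) is not: scale degree 1 in Bb minor carries Bbm (i). In Bb major the chord on that degree is Bbmaj7, so here it functions as Imaj7, borrowed from the parallel major. But Eb (Eb–G–Bb) is foreign: the diatonic iv on degree 4 is Ebm, whereas Eb comes from Bb major. It is labeled IV.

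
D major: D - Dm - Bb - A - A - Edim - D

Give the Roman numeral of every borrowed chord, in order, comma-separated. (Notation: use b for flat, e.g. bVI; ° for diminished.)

i, bVI, ii°

The diatonic triads in D major are D, Em, F#m, G, A, Bm, C#dim. Of the given chords, D and A are diatonic. Dm (D–F–A) doesn't fit — on degree 1 D major would have D (I). Dm is the degree-1 chord of D minor, so it is the borrowed i. Bb (Bb–D–F) doesn't fit — on degree 6 D major would have Bm (vi). Bb is the degree-6 chord of D minor, so it is the borrowed bVI. But Edim (E–G–Bb) is foreign: the diatonic ii on degree 2 is Em, whereas Edim comes from D minor. It is labeled ii°.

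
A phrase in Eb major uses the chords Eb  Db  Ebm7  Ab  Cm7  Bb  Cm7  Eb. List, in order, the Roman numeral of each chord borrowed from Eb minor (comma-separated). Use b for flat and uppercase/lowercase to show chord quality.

bVII, i7

The diatonic triads in Eb major are Eb, Fm, Gm, Ab, Bb, Cm, Ddim. Of the given chords, Eb, Ab, Cm7 and Bb are diatonic. Db (Db–F–Ab) doesn't fit — on degree 7 Eb major would have Ddim (vii°). Db is the degree-7 chord of Eb minor, so it is the borrowed bVII. Ebm7 (Eb–Gb–Bb–Db) doesn't fit — on degree 1 Eb major would have Eb (I). Ebm7 is the degree-1 chord of Eb minor, so it is the borrowed i7.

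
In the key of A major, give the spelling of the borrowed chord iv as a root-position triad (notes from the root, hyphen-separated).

D-F-A

The root, D, is scale degree 4 — the same note in A major and A minor; only the chord quality changes. Stacking thirds in A minor on D gives D–F–A.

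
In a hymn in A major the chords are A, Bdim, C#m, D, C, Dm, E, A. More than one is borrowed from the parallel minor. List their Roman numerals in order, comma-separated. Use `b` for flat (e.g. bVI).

The diatonic triads in A major are A, Bm, C#m, D, E, F#m, G#dim. A, C#m, D and E are all diatonic. Bdim (B–D–F) doesn't fit — on degree 2 A major would have Bm (ii). Bdim is the degree-2 chord of A minor, so it is the borrowed ii°. C (C–E–G) is not: scale degree 3 in A major carries C#m (iii). In A minor the chord on that degree is C, so here it functions as bIII, borrowed from the parallel minor. Dm (D–F–A) doesn't fit — on degree 4 A major would have D (IV). Dm is the degree-4 chord of A minor, so it is the borrowed iv.

ii°, bIII, iv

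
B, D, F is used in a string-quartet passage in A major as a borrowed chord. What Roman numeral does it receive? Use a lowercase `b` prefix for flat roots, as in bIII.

The root B is the diatonic 2nd degree of A major; the borrowing shows in the chord quality. The diatonic chord on degree 2 would be Bm (ii), but B–D–F is the diminished chord from A minor. As a borrowed chord it is labeled ii°.

ii°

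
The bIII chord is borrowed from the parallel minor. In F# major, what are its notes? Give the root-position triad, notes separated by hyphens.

A-C#-E

Scale degree 3 in F# major is A#. bIII uses the lowered form, A, taken from F# minor. Stacking thirds in F# minor on A gives A–C#–E.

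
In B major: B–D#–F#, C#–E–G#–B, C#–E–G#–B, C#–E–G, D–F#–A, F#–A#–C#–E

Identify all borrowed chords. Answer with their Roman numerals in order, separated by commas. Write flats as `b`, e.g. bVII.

B major has the diatonic set B, C#m, D#m, E, F#, G#m, A#dim. B–D#–F# = B, C#–E–G#–B = C#m7 and F#–A#–C#–E = F#7 are all diatonic. C#–E–G doesn't fit — on degree 2 B major would have C#m (ii). C#dim is the degree-2 chord of B minor, so it is the borrowed ii°. But D–F#–A is foreign: the diatonic iii on degree 3 is D#m, whereas D comes from B minor. It is labeled bIII.

ii°, bIII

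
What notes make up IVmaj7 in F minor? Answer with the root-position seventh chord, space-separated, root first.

IVmaj7 is built on scale degree 4, which is Bb in both F minor and its parallel. In F major the chord on Bb is Bb–D–F–A.

Bb D F A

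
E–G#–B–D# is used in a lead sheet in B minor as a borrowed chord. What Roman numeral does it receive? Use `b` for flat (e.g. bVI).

IVmaj7

E is scale degree 4 in B minor. E–G#–B–D# is a major-seventh chord — the form found in B major, not the diatonic iv (Em). Borrowed into B minor it is written IVmaj7.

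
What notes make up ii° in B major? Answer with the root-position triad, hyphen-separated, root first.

C#-E-G

ii° is built on scale degree 2, which is C# in both B major and its parallel. In B minor the chord on C# is C#–E–G.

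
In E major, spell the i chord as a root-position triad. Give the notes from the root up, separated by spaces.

i is built on scale degree 1, which is E in both E major and its parallel. Stacking thirds in E minor on E gives E–G–B.

E G B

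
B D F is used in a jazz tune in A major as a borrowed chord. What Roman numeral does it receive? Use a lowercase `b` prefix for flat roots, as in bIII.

ii°

The root B is the diatonic 2nd degree of A major; the borrowing shows in the chord quality. Diatonically A major has Bm (ii) on that degree; B–D–F is instead the diminished chord native to A minor, so it takes the label ii°.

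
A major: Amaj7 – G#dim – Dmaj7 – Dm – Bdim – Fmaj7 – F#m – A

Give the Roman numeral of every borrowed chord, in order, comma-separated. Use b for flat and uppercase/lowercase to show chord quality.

The diatonic triads in A major are A, Bm, C#m, D, E, F#m, G#dim. Of the given chords, Amaj7, G#dim, Dmaj7, F#m and A are diatonic. Dm (D–F–A) is not: scale degree 4 in A major carries D (IV). In A minor the chord on that degree is Dm, so here it functions as iv, borrowed from the parallel minor. But Bdim (B–D–F) is foreign: the diatonic ii on degree 2 is Bm, whereas Bdim comes from A minor. It is labeled ii°. But Fmaj7 (F–A–C–E) is foreign: the diatonic vi on degree 6 is F#m, whereas Fmaj7 comes from A minor. It is labeled bVImaj7.

iv, ii°, bVImaj7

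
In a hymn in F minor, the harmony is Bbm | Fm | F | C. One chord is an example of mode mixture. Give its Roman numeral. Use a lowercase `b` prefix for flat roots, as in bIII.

The diatonic triads in F minor (with V from harmonic minor) are Fm, Gdim, Ab, Bbm, C, Db, Eb. Bbm, Fm and C all belong to that set. F (F–A–C) is not: scale degree 1 in F minor carries Fm (i). In F major the chord on that degree is F, so here it functions as I, borrowed from the parallel major.

I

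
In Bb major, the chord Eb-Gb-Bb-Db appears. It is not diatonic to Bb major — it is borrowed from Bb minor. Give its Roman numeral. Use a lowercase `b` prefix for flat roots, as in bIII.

The root Eb is the diatonic 4th degree of Bb major; the borrowing shows in the chord quality. Diatonically Bb major has Eb (IV) on that degree; Eb–Gb–Bb–Db is instead the minor-seventh chord native to Bb minor, so it takes the label iv7.

iv7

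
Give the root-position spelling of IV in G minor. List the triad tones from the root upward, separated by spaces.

The root, C, is scale degree 4 — the same note in G minor and G major; only the chord quality changes. In G major the chord on C is C–E–G.

C E G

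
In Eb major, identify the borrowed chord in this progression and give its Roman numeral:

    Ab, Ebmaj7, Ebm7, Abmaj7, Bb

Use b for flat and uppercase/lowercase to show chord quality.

In Eb major the diatonic chords are Eb, Fm, Gm, Ab, Bb, Cm, Ddim. Ab, Ebmaj7, Abmaj7 and Bb all belong to that set. Ebm7 (Eb–Gb–Bb–Db) doesn't fit — on degree 1 Eb major would have Eb (I). Ebm7 is the degree-1 chord of Eb minor, so it is the borrowed i7.

i7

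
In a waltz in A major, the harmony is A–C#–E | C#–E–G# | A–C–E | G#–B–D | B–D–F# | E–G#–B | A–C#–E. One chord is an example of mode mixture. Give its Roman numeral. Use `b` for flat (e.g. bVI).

i

The diatonic triads in A major are A, Bm, C#m, D, E, F#m, G#dim. Of the given chords, A–C#–E = A, C#–E–G# = C#m, G#–B–D = G#dim, B–D–F# = Bm and E–G#–B = E are diatonic. A–C–E is not: scale degree 1 in A major carries A (I). In A minor the chord on that degree is Am, so here it functions as i, borrowed from the parallel minor.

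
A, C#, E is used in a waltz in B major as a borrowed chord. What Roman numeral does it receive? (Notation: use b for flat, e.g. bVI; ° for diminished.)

In B major scale degree 7 is A#; A is its lowered form, from B minor. Diatonically B major has A#dim (vii°) on that degree; A–C#–E is instead the major chord native to B minor, so it takes the label bVII.

bVII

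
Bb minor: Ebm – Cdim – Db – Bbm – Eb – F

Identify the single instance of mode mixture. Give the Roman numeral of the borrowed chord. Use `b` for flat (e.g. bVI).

The diatonic triads in Bb minor (with V from harmonic minor) are Bbm, Cdim, Db, Ebm, F, Gb, Ab. Ebm, Cdim, Db, Bbm and F all belong to that set. But Eb (Eb–G–Bb) is foreign: the diatonic iv on degree 4 is Ebm, whereas Eb comes from Bb major. It is labeled IV.

IV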